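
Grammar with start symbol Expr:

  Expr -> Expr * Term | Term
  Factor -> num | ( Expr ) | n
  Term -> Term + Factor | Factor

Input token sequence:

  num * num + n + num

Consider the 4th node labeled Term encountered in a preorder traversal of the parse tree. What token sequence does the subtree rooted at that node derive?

num

[Expr [Expr [Term [Factor num]]] * [Term [Term [Term [Factor num]] + [Factor n]] + [Factor num]]]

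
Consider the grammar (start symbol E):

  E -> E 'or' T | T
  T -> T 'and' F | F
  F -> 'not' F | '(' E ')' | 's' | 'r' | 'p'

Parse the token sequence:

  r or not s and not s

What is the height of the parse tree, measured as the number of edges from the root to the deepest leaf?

[E [E [T [F r]]] or [T [T [F not [F s]]] and [F not [F s]]]]

5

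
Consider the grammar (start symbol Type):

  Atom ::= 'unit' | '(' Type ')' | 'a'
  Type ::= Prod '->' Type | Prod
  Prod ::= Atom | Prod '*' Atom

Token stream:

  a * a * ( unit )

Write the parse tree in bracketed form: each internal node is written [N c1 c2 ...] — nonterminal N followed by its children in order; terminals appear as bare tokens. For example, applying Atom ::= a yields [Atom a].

[Type [Prod [Prod [Prod [Atom a]] * [Atom a]] * [Atom ( [Type [Prod [Atom unit]]] )]]]

Type
Prod
Prod * Atom
Prod * Atom * Atom
Atom * Atom * Atom
a * Atom * Atom
a * a * Atom
a * a * ( Type )
a * a * ( Prod )
a * a * ( Atom )
a * a * ( unit )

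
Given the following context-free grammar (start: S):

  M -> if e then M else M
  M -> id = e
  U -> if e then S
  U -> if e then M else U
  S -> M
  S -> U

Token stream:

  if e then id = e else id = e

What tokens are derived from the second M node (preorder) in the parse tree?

[S [M if e then [M id = e] else [M id = e]]]

id = e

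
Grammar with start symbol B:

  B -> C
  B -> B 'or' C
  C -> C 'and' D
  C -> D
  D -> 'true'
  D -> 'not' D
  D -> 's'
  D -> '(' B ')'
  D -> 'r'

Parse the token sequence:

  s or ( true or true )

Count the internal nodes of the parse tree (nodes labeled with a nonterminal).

[B [B [C [D s]]] or [C [D ( [B [B [C [D true]]] or [C [D true]]] )]]]

12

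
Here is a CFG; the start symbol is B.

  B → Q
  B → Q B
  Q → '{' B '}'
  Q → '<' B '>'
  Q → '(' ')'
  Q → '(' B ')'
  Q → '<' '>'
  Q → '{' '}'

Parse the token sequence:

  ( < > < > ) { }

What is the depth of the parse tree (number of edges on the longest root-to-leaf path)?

[B [Q ( [B [Q < >] [B [Q < >]]] )] [B [Q { }]]]

5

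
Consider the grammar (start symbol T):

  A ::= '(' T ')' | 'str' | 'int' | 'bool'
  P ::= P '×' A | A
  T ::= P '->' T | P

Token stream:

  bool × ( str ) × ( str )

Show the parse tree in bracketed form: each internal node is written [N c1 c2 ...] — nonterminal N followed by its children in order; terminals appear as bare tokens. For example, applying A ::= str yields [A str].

T
P
P × A
P × A × A
A × A × A
bool × A × A
bool × ( T ) × A
bool × ( P ) × A
bool × ( A ) × A
bool × ( str ) × A
bool × ( str ) × ( T )
bool × ( str ) × ( P )
bool × ( str ) × ( A )
bool × ( str ) × ( str )

[T [P [P [P [A bool]] × [A ( [T [P [A str]]] )]] × [A ( [T [P [A str]]] )]]]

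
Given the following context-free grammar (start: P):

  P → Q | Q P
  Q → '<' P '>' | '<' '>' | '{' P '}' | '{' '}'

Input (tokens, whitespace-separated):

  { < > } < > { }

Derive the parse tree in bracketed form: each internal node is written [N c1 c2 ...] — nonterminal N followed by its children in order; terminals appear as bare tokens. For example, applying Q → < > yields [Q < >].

P
Q P
{ P } P
{ Q } P
{ < > } P
{ < > } Q P
{ < > } < > P
{ < > } < > Q
{ < > } < > { }

[P [Q { [P [Q < >]] }] [P [Q < >] [P [Q { }]]]]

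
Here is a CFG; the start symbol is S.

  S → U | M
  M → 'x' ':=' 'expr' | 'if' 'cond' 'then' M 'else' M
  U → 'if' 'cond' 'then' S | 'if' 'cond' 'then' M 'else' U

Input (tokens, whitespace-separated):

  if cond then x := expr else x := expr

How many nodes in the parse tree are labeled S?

[S [M if cond then [M x := expr] else [M x := expr]]]

1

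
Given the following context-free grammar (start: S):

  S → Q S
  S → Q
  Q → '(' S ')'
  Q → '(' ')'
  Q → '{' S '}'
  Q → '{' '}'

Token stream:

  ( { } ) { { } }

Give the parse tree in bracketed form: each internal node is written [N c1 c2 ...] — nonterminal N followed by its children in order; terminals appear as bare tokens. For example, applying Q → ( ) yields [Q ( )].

S
Q S
( S ) S
( Q ) S
( { } ) S
( { } ) Q
( { } ) { S }
( { } ) { Q }
( { } ) { { } }

[S [Q ( [S [Q { }]] )] [S [Q { [S [Q { }]] }]]]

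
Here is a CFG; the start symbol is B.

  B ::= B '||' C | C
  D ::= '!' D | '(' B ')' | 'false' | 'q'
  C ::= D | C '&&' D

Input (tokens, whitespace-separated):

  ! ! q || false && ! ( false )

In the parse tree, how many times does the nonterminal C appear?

4

[B [B [C [D ! [D ! [D q]]]]] || [C [C [D false]] && [D ! [D ( [B [C [D false]]] )]]]]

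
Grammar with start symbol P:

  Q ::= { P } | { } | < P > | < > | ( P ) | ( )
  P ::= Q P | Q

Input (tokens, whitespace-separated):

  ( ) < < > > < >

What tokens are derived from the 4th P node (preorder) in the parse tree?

< >

[P [Q ( )] [P [Q < [P [Q < >]] >] [P [Q < >]]]]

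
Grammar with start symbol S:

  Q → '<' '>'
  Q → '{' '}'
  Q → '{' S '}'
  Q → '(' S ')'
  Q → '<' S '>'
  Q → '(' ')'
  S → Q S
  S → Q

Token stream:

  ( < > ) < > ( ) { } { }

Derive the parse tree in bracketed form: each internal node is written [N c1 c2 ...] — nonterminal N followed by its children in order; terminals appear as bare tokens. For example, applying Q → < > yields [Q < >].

[S [Q ( [S [Q < >]] )] [S [Q < >] [S [Q ( )] [S [Q { }] [S [Q { }]]]]]]

S
Q S
( S ) S
( Q ) S
( < > ) S
( < > ) Q S
( < > ) < > S
( < > ) < > Q S
( < > ) < > ( ) S
( < > ) < > ( ) Q S
( < > ) < > ( ) { } S
( < > ) < > ( ) { } Q
( < > ) < > ( ) { } { }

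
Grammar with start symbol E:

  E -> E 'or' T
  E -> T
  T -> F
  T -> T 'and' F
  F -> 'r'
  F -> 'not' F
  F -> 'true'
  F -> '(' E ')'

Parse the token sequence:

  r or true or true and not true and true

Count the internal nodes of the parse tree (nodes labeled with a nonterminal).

14

[E [E [E [T [F r]]] or [T [F true]]] or [T [T [T [F true]] and [F not [F true]]] and [F true]]]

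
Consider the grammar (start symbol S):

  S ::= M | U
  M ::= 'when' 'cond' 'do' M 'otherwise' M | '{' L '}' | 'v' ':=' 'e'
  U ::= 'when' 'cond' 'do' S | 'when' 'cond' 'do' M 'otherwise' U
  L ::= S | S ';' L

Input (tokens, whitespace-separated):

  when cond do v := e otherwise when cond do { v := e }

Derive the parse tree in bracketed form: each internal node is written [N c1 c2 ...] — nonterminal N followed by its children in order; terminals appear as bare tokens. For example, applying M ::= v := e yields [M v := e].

S
U
when cond do M otherwise U
when cond do v := e otherwise U
when cond do v := e otherwise when cond do S
when cond do v := e otherwise when cond do M
when cond do v := e otherwise when cond do { L }
when cond do v := e otherwise when cond do { S }
when cond do v := e otherwise when cond do { M }
when cond do v := e otherwise when cond do { v := e }

[S [U when cond do [M v := e] otherwise [U when cond do [S [M { [L [S [M v := e]]] }]]]]]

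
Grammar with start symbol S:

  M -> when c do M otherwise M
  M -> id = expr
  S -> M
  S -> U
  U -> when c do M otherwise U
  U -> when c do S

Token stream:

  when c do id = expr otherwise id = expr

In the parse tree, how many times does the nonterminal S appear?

1

[S [M when c do [M id = expr] otherwise [M id = expr]]]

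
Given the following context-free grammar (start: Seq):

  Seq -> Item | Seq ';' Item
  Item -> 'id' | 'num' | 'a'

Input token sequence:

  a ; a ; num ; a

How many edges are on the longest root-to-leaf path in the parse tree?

[Seq [Seq [Seq [Seq [Item a]] ; [Item a]] ; [Item num]] ; [Item a]]

5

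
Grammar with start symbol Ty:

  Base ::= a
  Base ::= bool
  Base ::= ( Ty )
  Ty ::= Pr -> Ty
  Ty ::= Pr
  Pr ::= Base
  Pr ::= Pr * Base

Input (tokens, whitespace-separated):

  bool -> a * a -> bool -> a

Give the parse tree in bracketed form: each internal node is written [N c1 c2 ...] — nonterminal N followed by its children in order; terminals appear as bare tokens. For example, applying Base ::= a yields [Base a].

Ty
Pr -> Ty
Base -> Ty
bool -> Ty
bool -> Pr -> Ty
bool -> Pr * Base -> Ty
bool -> Base * Base -> Ty
bool -> a * Base -> Ty
bool -> a * a -> Ty
bool -> a * a -> Pr -> Ty
bool -> a * a -> Base -> Ty
bool -> a * a -> bool -> Ty
bool -> a * a -> bool -> Pr
bool -> a * a -> bool -> Base
bool -> a * a -> bool -> a

[Ty [Pr [Base bool]] -> [Ty [Pr [Pr [Base a]] * [Base a]] -> [Ty [Pr [Base bool]] -> [Ty [Pr [Base a]]]]]]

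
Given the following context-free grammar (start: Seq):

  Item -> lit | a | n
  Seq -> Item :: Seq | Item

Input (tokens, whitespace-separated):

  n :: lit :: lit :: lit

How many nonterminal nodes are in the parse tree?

[Seq [Item n] :: [Seq [Item lit] :: [Seq [Item lit] :: [Seq [Item lit]]]]]

8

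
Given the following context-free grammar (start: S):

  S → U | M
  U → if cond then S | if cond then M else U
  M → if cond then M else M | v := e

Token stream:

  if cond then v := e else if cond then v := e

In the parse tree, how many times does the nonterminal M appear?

[S [U if cond then [M v := e] else [U if cond then [S [M v := e]]]]]

2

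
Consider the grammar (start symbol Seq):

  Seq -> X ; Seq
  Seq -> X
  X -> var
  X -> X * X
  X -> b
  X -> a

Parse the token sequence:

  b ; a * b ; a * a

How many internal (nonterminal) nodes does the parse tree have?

10

[Seq [X b] ; [Seq [X [X a] * [X b]] ; [Seq [X [X a] * [X a]]]]]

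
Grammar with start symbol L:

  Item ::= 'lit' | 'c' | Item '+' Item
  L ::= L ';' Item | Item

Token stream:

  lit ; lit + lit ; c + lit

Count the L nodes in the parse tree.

[L [L [L [Item lit]] ; [Item [Item lit] + [Item lit]]] ; [Item [Item c] + [Item lit]]]

3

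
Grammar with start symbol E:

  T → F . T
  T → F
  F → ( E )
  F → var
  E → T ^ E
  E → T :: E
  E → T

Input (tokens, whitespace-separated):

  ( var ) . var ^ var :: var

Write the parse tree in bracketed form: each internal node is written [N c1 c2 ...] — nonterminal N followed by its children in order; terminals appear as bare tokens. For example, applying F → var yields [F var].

E
T ^ E
F . T ^ E
( E ) . T ^ E
( T ) . T ^ E
( F ) . T ^ E
( var ) . T ^ E
( var ) . F ^ E
( var ) . var ^ E
( var ) . var ^ T :: E
( var ) . var ^ F :: E
( var ) . var ^ var :: E
( var ) . var ^ var :: T
( var ) . var ^ var :: F
( var ) . var ^ var :: var

[E [T [F ( [E [T [F var]]] )] . [T [F var]]] ^ [E [T [F var]] :: [E [T [F var]]]]]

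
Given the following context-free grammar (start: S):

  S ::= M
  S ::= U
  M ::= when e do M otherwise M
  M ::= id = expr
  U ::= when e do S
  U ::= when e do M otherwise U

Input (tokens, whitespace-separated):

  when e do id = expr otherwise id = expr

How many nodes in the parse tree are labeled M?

[S [M when e do [M id = expr] otherwise [M id = expr]]]

3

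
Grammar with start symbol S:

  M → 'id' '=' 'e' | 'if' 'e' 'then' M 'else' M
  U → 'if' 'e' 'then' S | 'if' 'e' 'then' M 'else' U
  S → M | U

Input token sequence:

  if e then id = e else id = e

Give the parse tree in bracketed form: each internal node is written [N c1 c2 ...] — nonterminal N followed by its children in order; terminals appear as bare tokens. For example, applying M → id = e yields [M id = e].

S
M
if e then M else M
if e then id = e else M
if e then id = e else id = e

[S [M if e then [M id = e] else [M id = e]]]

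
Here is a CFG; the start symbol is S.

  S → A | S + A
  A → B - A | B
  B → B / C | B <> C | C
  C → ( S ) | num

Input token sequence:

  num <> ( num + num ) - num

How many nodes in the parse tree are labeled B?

[S [A [B [B [C num]] <> [C ( [S [S [A [B [C num]]]] + [A [B [C num]]]] )]] - [A [B [C num]]]]]

5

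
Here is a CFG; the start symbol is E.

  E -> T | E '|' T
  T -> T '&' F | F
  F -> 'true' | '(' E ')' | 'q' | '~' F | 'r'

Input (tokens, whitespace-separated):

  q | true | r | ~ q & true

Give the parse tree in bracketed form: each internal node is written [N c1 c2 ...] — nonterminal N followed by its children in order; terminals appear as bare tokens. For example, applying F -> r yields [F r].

[E [E [E [E [T [F q]]] | [T [F true]]] | [T [F r]]] | [T [T [F ~ [F q]]] & [F true]]]

E
E | T
E | T | T
E | T | T | T
T | T | T | T
F | T | T | T
q | T | T | T
q | F | T | T
q | true | T | T
q | true | F | T
q | true | r | T
q | true | r | T & F
q | true | r | F & F
q | true | r | ~ F & F
q | true | r | ~ q & F
q | true | r | ~ q & true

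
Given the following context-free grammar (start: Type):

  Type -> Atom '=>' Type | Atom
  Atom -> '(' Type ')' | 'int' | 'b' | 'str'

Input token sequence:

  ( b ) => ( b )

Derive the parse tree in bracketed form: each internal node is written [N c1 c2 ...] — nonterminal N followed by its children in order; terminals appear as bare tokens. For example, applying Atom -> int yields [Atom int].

[Type [Atom ( [Type [Atom b]] )] => [Type [Atom ( [Type [Atom b]] )]]]

Type
Atom => Type
( Type ) => Type
( Atom ) => Type
( b ) => Type
( b ) => Atom
( b ) => ( Type )
( b ) => ( Atom )
( b ) => ( b )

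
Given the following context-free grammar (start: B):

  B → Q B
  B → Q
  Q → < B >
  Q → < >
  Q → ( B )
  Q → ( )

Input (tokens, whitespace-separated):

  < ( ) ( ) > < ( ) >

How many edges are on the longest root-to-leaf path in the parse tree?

[B [Q < [B [Q ( )] [B [Q ( )]]] >] [B [Q < [B [Q ( )]] >]]]

5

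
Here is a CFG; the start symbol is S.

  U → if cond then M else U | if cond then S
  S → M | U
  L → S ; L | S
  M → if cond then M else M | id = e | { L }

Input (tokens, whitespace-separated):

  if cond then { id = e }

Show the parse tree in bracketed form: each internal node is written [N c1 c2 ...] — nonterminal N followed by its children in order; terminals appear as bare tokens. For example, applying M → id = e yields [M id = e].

[S [U if cond then [S [M { [L [S [M id = e]]] }]]]]

S
U
if cond then S
if cond then M
if cond then { L }
if cond then { S }
if cond then { M }
if cond then { id = e }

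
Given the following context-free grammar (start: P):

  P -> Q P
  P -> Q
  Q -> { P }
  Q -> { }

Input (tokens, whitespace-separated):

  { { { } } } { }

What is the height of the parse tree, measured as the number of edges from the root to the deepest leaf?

[P [Q { [P [Q { [P [Q { }]] }]] }] [P [Q { }]]]

6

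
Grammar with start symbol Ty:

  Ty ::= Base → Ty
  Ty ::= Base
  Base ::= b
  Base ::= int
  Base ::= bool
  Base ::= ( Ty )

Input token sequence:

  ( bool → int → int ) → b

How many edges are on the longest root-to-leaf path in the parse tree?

[Ty [Base ( [Ty [Base bool] → [Ty [Base int] → [Ty [Base int]]]] )] → [Ty [Base b]]]

6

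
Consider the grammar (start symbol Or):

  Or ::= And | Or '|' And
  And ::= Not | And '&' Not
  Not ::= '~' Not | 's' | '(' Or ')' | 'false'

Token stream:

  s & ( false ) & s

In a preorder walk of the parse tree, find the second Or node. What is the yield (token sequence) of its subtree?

false

[Or [And [And [And [Not s]] & [Not ( [Or [And [Not false]]] )]] & [Not s]]]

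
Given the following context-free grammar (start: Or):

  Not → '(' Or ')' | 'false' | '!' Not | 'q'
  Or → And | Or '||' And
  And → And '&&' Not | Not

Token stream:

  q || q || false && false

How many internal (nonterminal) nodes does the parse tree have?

[Or [Or [Or [And [Not q]]] || [And [Not q]]] || [And [And [Not false]] && [Not false]]]

11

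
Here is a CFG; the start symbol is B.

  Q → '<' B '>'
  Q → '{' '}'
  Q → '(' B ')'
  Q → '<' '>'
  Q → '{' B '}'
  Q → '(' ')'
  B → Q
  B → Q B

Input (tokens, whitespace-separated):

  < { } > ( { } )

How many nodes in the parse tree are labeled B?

4

[B [Q < [B [Q { }]] >] [B [Q ( [B [Q { }]] )]]]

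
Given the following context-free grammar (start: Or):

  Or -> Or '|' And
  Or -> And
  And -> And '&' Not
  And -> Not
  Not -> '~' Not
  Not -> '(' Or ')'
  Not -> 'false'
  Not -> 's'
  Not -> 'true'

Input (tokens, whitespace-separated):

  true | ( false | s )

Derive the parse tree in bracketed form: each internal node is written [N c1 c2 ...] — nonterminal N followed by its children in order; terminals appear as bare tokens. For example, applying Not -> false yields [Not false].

Or
Or | And
And | And
Not | And
true | And
true | Not
true | ( Or )
true | ( Or | And )
true | ( And | And )
true | ( Not | And )
true | ( false | And )
true | ( false | Not )
true | ( false | s )

[Or [Or [And [Not true]]] | [And [Not ( [Or [Or [And [Not false]]] | [And [Not s]]] )]]]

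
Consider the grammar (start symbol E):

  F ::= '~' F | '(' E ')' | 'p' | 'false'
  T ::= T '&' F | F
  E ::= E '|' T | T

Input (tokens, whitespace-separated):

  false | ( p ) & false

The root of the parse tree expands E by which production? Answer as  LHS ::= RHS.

E ::= E '|' T

[E [E [T [F false]]] | [T [T [F ( [E [T [F p]]] )]] & [F false]]]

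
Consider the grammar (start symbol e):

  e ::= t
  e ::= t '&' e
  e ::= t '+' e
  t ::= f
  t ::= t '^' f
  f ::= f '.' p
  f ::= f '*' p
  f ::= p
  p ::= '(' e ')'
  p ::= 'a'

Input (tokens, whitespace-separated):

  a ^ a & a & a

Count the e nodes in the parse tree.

[e [t [t [f [p a]]] ^ [f [p a]]] & [e [t [f [p a]]] & [e [t [f [p a]]]]]]

3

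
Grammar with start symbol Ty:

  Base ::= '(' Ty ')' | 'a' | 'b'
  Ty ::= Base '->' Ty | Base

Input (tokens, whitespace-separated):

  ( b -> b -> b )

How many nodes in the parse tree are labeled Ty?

4

[Ty [Base ( [Ty [Base b] -> [Ty [Base b] -> [Ty [Base b]]]] )]]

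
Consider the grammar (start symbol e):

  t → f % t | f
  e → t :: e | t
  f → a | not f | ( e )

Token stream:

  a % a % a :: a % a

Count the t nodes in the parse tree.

5

[e [t [f a] % [t [f a] % [t [f a]]]] :: [e [t [f a] % [t [f a]]]]]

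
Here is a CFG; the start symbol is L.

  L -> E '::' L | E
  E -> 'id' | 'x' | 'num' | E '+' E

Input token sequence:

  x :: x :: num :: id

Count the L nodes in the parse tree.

4

[L [E x] :: [L [E x] :: [L [E num] :: [L [E id]]]]]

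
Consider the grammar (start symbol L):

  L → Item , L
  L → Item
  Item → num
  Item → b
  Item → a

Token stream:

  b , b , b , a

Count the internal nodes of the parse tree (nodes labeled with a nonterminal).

[L [Item b] , [L [Item b] , [L [Item b] , [L [Item a]]]]]

8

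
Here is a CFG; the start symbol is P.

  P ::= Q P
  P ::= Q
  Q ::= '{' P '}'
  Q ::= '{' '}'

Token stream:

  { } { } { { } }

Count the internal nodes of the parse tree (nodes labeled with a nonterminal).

[P [Q { }] [P [Q { }] [P [Q { [P [Q { }]] }]]]]

8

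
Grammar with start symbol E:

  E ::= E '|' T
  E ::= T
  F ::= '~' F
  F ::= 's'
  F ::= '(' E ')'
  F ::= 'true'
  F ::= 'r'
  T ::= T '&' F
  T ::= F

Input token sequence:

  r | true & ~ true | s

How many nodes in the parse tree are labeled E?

3

[E [E [E [T [F r]]] | [T [T [F true]] & [F ~ [F true]]]] | [T [F s]]]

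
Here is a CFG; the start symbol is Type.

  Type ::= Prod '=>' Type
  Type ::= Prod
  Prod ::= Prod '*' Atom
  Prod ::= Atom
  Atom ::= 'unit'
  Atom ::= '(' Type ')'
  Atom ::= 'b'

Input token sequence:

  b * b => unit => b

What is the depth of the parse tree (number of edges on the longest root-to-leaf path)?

5

[Type [Prod [Prod [Atom b]] * [Atom b]] => [Type [Prod [Atom unit]] => [Type [Prod [Atom b]]]]]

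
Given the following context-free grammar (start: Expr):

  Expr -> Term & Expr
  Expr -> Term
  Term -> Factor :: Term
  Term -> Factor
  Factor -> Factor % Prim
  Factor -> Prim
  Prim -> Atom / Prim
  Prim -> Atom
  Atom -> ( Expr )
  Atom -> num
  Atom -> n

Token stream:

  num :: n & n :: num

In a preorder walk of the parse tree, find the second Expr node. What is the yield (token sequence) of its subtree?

n :: num

[Expr [Term [Factor [Prim [Atom num]]] :: [Term [Factor [Prim [Atom n]]]]] & [Expr [Term [Factor [Prim [Atom n]]] :: [Term [Factor [Prim [Atom num]]]]]]]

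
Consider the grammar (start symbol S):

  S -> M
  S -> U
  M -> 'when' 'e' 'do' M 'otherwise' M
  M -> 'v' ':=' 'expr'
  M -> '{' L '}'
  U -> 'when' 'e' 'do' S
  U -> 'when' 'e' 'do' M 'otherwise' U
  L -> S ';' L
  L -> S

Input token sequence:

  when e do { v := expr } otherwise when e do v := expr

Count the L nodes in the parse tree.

1

[S [U when e do [M { [L [S [M v := expr]]] }] otherwise [U when e do [S [M v := expr]]]]]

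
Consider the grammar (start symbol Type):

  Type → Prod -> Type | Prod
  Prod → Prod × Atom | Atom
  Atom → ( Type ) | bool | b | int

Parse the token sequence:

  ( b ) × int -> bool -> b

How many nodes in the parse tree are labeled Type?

[Type [Prod [Prod [Atom ( [Type [Prod [Atom b]]] )]] × [Atom int]] -> [Type [Prod [Atom bool]] -> [Type [Prod [Atom b]]]]]

4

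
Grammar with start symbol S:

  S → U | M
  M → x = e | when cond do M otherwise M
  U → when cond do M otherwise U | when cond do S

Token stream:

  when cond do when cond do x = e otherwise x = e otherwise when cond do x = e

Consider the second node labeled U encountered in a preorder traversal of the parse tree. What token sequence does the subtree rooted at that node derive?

[S [U when cond do [M when cond do [M x = e] otherwise [M x = e]] otherwise [U when cond do [S [M x = e]]]]]

when cond do x = e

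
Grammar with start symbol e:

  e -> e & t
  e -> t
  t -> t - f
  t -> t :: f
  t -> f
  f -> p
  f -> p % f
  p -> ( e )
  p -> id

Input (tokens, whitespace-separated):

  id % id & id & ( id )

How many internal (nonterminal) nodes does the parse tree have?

[e [e [e [t [f [p id] % [f [p id]]]]] & [t [f [p id]]]] & [t [f [p ( [e [t [f [p id]]]] )]]]]

18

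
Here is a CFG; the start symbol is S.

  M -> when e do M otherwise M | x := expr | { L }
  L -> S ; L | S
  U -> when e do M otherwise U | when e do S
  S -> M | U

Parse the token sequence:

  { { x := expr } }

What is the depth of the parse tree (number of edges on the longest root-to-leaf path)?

8

[S [M { [L [S [M { [L [S [M x := expr]]] }]]] }]]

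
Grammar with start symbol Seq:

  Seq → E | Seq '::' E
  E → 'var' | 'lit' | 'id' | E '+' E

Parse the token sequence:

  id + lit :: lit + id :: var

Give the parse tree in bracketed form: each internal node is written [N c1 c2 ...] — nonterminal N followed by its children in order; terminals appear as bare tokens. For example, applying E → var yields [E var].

[Seq [Seq [Seq [E [E id] + [E lit]]] :: [E [E lit] + [E id]]] :: [E var]]

Seq
Seq :: E
Seq :: E :: E
E :: E :: E
E + E :: E :: E
id + E :: E :: E
id + lit :: E :: E
id + lit :: E + E :: E
id + lit :: lit + E :: E
id + lit :: lit + id :: E
id + lit :: lit + id :: var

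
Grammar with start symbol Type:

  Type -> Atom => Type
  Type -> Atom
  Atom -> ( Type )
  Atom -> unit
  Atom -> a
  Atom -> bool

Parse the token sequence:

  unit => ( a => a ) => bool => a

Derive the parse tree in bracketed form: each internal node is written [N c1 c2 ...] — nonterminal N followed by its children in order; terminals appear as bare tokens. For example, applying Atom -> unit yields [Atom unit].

Type
Atom => Type
unit => Type
unit => Atom => Type
unit => ( Type ) => Type
unit => ( Atom => Type ) => Type
unit => ( a => Type ) => Type
unit => ( a => Atom ) => Type
unit => ( a => a ) => Type
unit => ( a => a ) => Atom => Type
unit => ( a => a ) => bool => Type
unit => ( a => a ) => bool => Atom
unit => ( a => a ) => bool => a

[Type [Atom unit] => [Type [Atom ( [Type [Atom a] => [Type [Atom a]]] )] => [Type [Atom bool] => [Type [Atom a]]]]]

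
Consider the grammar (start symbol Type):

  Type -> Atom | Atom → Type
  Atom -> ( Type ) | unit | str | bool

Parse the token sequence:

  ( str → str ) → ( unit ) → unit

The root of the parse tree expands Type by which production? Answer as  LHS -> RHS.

[Type [Atom ( [Type [Atom str] → [Type [Atom str]]] )] → [Type [Atom ( [Type [Atom unit]] )] → [Type [Atom unit]]]]

Type -> Atom → Type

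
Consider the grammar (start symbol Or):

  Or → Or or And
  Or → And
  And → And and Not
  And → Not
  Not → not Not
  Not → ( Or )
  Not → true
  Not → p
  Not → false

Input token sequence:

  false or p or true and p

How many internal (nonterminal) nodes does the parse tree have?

11

[Or [Or [Or [And [Not false]]] or [And [Not p]]] or [And [And [Not true]] and [Not p]]]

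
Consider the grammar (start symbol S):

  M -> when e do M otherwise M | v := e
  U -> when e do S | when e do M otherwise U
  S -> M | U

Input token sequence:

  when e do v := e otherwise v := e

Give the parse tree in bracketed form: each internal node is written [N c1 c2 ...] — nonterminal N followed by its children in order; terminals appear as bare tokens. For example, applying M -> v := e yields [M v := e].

S
M
when e do M otherwise M
when e do v := e otherwise M
when e do v := e otherwise v := e

[S [M when e do [M v := e] otherwise [M v := e]]]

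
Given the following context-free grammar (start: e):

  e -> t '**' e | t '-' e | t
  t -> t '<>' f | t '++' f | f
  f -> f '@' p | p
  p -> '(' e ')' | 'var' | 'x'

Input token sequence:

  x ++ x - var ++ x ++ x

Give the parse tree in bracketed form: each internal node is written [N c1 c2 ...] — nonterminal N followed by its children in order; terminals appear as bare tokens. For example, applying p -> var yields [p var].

[e [t [t [f [p x]]] ++ [f [p x]]] - [e [t [t [t [f [p var]]] ++ [f [p x]]] ++ [f [p x]]]]]

e
t - e
t ++ f - e
f ++ f - e
p ++ f - e
x ++ f - e
x ++ p - e
x ++ x - e
x ++ x - t
x ++ x - t ++ f
x ++ x - t ++ f ++ f
x ++ x - f ++ f ++ f
x ++ x - p ++ f ++ f
x ++ x - var ++ f ++ f
x ++ x - var ++ p ++ f
x ++ x - var ++ x ++ f
x ++ x - var ++ x ++ p
x ++ x - var ++ x ++ x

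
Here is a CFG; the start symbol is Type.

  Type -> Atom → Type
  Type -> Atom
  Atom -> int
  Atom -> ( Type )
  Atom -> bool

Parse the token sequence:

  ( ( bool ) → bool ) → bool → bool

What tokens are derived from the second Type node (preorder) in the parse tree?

[Type [Atom ( [Type [Atom ( [Type [Atom bool]] )] → [Type [Atom bool]]] )] → [Type [Atom bool] → [Type [Atom bool]]]]

( bool ) → bool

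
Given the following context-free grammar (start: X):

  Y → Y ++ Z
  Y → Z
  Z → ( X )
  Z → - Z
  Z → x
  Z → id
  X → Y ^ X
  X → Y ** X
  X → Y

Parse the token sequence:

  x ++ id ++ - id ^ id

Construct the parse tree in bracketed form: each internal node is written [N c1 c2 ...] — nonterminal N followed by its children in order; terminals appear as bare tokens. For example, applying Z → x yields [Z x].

X
Y ^ X
Y ++ Z ^ X
Y ++ Z ++ Z ^ X
Z ++ Z ++ Z ^ X
x ++ Z ++ Z ^ X
x ++ id ++ Z ^ X
x ++ id ++ - Z ^ X
x ++ id ++ - id ^ X
x ++ id ++ - id ^ Y
x ++ id ++ - id ^ Z
x ++ id ++ - id ^ id

[X [Y [Y [Y [Z x]] ++ [Z id]] ++ [Z - [Z id]]] ^ [X [Y [Z id]]]]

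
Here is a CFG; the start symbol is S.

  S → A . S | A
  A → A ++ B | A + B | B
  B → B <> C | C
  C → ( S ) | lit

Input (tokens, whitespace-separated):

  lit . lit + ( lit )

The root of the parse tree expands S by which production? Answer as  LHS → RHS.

[S [A [B [C lit]]] . [S [A [A [B [C lit]]] + [B [C ( [S [A [B [C lit]]]] )]]]]]

S → A . S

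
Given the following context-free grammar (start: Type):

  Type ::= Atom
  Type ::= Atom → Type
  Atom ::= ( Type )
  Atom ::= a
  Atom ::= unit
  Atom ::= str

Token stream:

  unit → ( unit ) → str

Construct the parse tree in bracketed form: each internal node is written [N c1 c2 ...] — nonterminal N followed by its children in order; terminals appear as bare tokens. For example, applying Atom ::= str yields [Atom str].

[Type [Atom unit] → [Type [Atom ( [Type [Atom unit]] )] → [Type [Atom str]]]]

Type
Atom → Type
unit → Type
unit → Atom → Type
unit → ( Type ) → Type
unit → ( Atom ) → Type
unit → ( unit ) → Type
unit → ( unit ) → Atom
unit → ( unit ) → str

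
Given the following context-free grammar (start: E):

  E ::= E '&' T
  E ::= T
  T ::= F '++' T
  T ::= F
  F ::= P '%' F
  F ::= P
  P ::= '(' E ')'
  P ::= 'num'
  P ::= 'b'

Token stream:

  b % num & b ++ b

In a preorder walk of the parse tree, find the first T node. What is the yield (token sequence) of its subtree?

b % num

[E [E [T [F [P b] % [F [P num]]]]] & [T [F [P b]] ++ [T [F [P b]]]]]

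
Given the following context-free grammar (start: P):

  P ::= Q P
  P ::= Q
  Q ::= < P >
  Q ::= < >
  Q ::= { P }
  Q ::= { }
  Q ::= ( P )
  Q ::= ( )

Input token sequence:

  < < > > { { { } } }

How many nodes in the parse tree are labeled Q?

[P [Q < [P [Q < >]] >] [P [Q { [P [Q { [P [Q { }]] }]] }]]]

5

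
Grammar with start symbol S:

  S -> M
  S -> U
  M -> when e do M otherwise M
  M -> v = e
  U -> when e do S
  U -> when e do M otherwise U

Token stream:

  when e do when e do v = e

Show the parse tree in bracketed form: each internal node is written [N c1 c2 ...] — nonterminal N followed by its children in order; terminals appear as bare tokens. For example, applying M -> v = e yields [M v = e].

[S [U when e do [S [U when e do [S [M v = e]]]]]]

S
U
when e do S
when e do U
when e do when e do S
when e do when e do M
when e do when e do v = e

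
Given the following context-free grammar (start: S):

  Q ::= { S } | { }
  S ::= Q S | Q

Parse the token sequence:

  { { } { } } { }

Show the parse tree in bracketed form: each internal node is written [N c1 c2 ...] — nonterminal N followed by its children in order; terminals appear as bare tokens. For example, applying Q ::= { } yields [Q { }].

[S [Q { [S [Q { }] [S [Q { }]]] }] [S [Q { }]]]

S
Q S
{ S } S
{ Q S } S
{ { } S } S
{ { } Q } S
{ { } { } } S
{ { } { } } Q
{ { } { } } { }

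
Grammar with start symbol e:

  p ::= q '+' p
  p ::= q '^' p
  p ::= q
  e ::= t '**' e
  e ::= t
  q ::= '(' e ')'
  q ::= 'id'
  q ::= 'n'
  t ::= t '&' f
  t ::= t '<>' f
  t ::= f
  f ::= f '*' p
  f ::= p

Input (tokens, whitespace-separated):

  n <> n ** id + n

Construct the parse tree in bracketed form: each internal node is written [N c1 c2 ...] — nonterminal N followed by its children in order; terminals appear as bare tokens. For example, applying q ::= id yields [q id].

[e [t [t [f [p [q n]]]] <> [f [p [q n]]]] ** [e [t [f [p [q id] + [p [q n]]]]]]]

e
t ** e
t <> f ** e
f <> f ** e
p <> f ** e
q <> f ** e
n <> f ** e
n <> p ** e
n <> q ** e
n <> n ** e
n <> n ** t
n <> n ** f
n <> n ** p
n <> n ** q + p
n <> n ** id + p
n <> n ** id + q
n <> n ** id + n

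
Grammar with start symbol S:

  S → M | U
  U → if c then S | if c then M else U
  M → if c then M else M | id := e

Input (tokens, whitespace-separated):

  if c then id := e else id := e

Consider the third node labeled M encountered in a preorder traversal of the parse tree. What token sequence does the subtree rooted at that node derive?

id := e

[S [M if c then [M id := e] else [M id := e]]]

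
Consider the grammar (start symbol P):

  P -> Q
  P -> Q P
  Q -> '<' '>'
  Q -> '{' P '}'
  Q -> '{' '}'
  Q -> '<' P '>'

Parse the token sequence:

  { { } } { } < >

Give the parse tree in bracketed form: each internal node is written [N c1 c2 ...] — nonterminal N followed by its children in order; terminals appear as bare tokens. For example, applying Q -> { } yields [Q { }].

P
Q P
{ P } P
{ Q } P
{ { } } P
{ { } } Q P
{ { } } { } P
{ { } } { } Q
{ { } } { } < >

[P [Q { [P [Q { }]] }] [P [Q { }] [P [Q < >]]]]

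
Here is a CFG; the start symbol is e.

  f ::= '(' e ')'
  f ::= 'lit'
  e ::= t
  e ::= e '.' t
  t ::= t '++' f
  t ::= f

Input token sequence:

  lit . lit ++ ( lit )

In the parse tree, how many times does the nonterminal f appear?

[e [e [t [f lit]]] . [t [t [f lit]] ++ [f ( [e [t [f lit]]] )]]]

4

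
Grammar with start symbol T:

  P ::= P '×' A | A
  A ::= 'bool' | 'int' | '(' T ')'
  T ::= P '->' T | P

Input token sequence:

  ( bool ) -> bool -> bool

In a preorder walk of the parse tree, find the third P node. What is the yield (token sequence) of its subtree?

[T [P [A ( [T [P [A bool]]] )]] -> [T [P [A bool]] -> [T [P [A bool]]]]]

bool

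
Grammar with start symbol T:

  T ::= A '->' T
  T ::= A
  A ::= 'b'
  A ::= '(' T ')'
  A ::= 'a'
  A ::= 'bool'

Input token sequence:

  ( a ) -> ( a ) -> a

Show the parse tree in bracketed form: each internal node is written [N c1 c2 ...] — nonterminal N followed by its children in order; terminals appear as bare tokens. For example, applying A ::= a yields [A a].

[T [A ( [T [A a]] )] -> [T [A ( [T [A a]] )] -> [T [A a]]]]

T
A -> T
( T ) -> T
( A ) -> T
( a ) -> T
( a ) -> A -> T
( a ) -> ( T ) -> T
( a ) -> ( A ) -> T
( a ) -> ( a ) -> T
( a ) -> ( a ) -> A
( a ) -> ( a ) -> a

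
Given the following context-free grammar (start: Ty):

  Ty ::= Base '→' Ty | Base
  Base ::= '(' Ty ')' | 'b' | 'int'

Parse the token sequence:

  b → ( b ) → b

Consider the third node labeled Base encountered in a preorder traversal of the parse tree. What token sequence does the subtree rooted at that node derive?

b

[Ty [Base b] → [Ty [Base ( [Ty [Base b]] )] → [Ty [Base b]]]]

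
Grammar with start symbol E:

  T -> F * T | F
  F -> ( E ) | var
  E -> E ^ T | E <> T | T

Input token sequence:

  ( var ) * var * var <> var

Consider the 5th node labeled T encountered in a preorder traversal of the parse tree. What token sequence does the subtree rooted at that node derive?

[E [E [T [F ( [E [T [F var]]] )] * [T [F var] * [T [F var]]]]] <> [T [F var]]]

var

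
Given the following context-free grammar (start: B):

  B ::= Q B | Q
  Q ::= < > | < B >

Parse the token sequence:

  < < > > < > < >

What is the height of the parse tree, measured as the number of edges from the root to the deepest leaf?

4

[B [Q < [B [Q < >]] >] [B [Q < >] [B [Q < >]]]]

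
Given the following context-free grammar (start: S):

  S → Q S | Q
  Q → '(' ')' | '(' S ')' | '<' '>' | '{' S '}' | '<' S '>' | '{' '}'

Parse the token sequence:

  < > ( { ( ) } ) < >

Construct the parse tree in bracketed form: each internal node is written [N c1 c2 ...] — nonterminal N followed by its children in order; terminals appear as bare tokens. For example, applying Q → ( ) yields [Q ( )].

[S [Q < >] [S [Q ( [S [Q { [S [Q ( )]] }]] )] [S [Q < >]]]]

S
Q S
< > S
< > Q S
< > ( S ) S
< > ( Q ) S
< > ( { S } ) S
< > ( { Q } ) S
< > ( { ( ) } ) S
< > ( { ( ) } ) Q
< > ( { ( ) } ) < >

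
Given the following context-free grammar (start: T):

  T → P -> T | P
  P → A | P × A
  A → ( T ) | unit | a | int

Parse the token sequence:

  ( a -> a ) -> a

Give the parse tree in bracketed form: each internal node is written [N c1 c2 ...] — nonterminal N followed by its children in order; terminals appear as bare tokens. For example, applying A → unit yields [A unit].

T
P -> T
A -> T
( T ) -> T
( P -> T ) -> T
( A -> T ) -> T
( a -> T ) -> T
( a -> P ) -> T
( a -> A ) -> T
( a -> a ) -> T
( a -> a ) -> P
( a -> a ) -> A
( a -> a ) -> a

[T [P [A ( [T [P [A a]] -> [T [P [A a]]]] )]] -> [T [P [A a]]]]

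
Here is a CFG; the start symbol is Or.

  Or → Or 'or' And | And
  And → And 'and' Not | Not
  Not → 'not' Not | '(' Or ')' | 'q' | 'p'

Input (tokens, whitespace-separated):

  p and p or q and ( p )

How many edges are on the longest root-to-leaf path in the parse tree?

[Or [Or [And [And [Not p]] and [Not p]]] or [And [And [Not q]] and [Not ( [Or [And [Not p]]] )]]]

6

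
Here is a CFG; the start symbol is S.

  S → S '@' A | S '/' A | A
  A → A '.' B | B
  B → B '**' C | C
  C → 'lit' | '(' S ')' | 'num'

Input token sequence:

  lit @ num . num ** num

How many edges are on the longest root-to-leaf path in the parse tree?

5

[S [S [A [B [C lit]]]] @ [A [A [B [C num]]] . [B [B [C num]] ** [C num]]]]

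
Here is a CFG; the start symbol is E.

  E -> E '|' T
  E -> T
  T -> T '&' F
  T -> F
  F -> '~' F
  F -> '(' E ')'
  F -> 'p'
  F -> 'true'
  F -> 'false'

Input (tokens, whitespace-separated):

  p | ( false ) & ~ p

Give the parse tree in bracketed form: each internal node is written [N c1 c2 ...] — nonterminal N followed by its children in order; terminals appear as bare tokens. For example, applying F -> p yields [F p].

[E [E [T [F p]]] | [T [T [F ( [E [T [F false]]] )]] & [F ~ [F p]]]]

E
E | T
T | T
F | T
p | T
p | T & F
p | F & F
p | ( E ) & F
p | ( T ) & F
p | ( F ) & F
p | ( false ) & F
p | ( false ) & ~ F
p | ( false ) & ~ p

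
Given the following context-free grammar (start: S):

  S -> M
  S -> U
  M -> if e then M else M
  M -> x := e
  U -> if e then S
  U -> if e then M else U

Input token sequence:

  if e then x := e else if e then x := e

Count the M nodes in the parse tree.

2

[S [U if e then [M x := e] else [U if e then [S [M x := e]]]]]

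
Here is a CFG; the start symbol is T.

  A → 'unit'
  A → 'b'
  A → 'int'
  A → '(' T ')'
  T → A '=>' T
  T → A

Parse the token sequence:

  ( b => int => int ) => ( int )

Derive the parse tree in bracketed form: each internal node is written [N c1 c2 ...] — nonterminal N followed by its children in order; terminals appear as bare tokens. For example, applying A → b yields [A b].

T
A => T
( T ) => T
( A => T ) => T
( b => T ) => T
( b => A => T ) => T
( b => int => T ) => T
( b => int => A ) => T
( b => int => int ) => T
( b => int => int ) => A
( b => int => int ) => ( T )
( b => int => int ) => ( A )
( b => int => int ) => ( int )

[T [A ( [T [A b] => [T [A int] => [T [A int]]]] )] => [T [A ( [T [A int]] )]]]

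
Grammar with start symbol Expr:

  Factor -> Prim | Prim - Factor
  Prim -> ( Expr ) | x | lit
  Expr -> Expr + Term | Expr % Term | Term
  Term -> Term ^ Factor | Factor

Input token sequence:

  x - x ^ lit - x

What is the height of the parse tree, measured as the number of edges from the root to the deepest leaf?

[Expr [Term [Term [Factor [Prim x] - [Factor [Prim x]]]] ^ [Factor [Prim lit] - [Factor [Prim x]]]]]

6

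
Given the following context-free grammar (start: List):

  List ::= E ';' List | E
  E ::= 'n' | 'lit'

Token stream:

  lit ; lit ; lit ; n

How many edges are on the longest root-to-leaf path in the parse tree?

[List [E lit] ; [List [E lit] ; [List [E lit] ; [List [E n]]]]]

5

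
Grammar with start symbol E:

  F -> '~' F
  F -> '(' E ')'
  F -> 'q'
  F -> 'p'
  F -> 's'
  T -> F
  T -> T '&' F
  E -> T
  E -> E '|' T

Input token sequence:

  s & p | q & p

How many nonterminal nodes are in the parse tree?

[E [E [T [T [F s]] & [F p]]] | [T [T [F q]] & [F p]]]

10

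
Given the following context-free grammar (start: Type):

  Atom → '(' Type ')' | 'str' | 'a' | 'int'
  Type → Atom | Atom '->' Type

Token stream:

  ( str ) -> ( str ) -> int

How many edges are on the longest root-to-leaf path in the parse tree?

[Type [Atom ( [Type [Atom str]] )] -> [Type [Atom ( [Type [Atom str]] )] -> [Type [Atom int]]]]

5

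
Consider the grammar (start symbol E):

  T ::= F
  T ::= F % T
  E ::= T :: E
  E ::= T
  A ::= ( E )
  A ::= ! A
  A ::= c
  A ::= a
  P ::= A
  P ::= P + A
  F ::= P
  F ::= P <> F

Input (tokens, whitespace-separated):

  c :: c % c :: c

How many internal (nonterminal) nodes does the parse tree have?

[E [T [F [P [A c]]]] :: [E [T [F [P [A c]]] % [T [F [P [A c]]]]] :: [E [T [F [P [A c]]]]]]]

19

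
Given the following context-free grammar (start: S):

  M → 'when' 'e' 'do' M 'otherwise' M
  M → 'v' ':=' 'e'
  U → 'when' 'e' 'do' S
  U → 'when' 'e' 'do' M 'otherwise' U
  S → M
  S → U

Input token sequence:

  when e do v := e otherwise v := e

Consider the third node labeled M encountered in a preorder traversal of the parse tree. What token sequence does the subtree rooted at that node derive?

v := e

[S [M when e do [M v := e] otherwise [M v := e]]]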